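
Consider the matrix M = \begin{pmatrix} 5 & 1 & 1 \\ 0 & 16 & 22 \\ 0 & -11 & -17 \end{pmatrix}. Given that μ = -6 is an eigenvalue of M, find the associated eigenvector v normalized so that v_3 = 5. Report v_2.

-5

M + 6I = [[11, 1, 1], [0, 22, 22], [0, -11, -11]].
Solving (M + 6I)v = 0 gives the eigenspace spanned by (0, -5, 5).
With v_3 = 5, v = (0, -5, 5), so v_2 = -5.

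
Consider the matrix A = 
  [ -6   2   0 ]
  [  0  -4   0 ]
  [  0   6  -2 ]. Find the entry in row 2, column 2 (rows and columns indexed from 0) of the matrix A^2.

Characteristic polynomial: s^3 + 12s^2 + 44s + 48 = (s + 2)(s + 4)(s + 6), so the eigenvalues are -6, -4, -2.
s=-6: eigenvector (1, 0, 0).
s=-2: eigenvector (0, 0, 1).
s=-4: eigenvector (1, 1, -3).
P = [[1, 0, 1], [0, 0, 1], [0, 1, -3]], D = diag(-6, -2, -4), P⁻¹ = [[1, -1, 0], [0, 3, 1], [0, 1, 0]].
A² = P·diag(36, 4, 16)·P⁻¹ = [[36, -20, 0], [0, 16, 0], [0, -36, 4]].
The requested entry is 4.

4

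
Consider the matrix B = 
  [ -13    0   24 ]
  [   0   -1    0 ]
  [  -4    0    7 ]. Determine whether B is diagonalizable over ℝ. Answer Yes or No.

Characteristic polynomial: p(s) = s^3 + 7s^2 + 11s + 5 = (s + 1)^2(s + 5).
s = -1 has algebraic multiplicity 2; rank(B + 1I) = 1, so geometric multiplicity = 2.
Every eigenvalue has geometric = algebraic multiplicity, so B is diagonalizable.

Yes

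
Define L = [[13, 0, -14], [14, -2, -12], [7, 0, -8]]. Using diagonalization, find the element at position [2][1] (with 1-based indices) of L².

70

Characteristic polynomial: s^3 - 3s^2 - 16s - 12 = (s - 6)(s + 1)(s + 2), so the eigenvalues are -2, -1, 6.
s=-1: eigenvector (-1, -2, -1).
s=-2: eigenvector (0, 1, 0).
s=6: eigenvector (2, 2, 1).
P = [[-1, 0, 2], [-2, 1, 2], [-1, 0, 1]], D = diag(-1, -2, 6), P⁻¹ = [[1, 0, -2], [0, 1, -2], [1, 0, -1]].
L² = P·diag(1, 4, 36)·P⁻¹ = [[71, 0, -70], [70, 4, -76], [35, 0, -34]].
The requested entry is 70.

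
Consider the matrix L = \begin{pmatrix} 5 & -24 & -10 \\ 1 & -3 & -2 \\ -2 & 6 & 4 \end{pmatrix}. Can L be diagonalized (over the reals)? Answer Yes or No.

No

Characteristic polynomial: p(r) = r^3 - 6r^2 + 9r = r(r - 3)^2.
r = 3 has algebraic multiplicity 2; rank(L − 3I) = 2, so geometric multiplicity = 1.
Geometric multiplicity < algebraic multiplicity, so L is not diagonalizable.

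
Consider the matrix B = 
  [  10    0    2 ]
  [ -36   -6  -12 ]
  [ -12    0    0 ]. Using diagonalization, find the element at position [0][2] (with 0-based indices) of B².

20

Characteristic polynomial: μ^3 - 4μ^2 - 36μ + 144 = (μ - 6)(μ - 4)(μ + 6), so the eigenvalues are -6, 4, 6.
μ=6: eigenvector (1, -1, -2).
μ=-6: eigenvector (0, 1, 0).
μ=4: eigenvector (-1, 0, 3).
P = [[1, 0, -1], [-1, 1, 0], [-2, 0, 3]], D = diag(6, -6, 4), P⁻¹ = [[3, 0, 1], [3, 1, 1], [2, 0, 1]].
B² = P·diag(36, 36, 16)·P⁻¹ = [[76, 0, 20], [0, 36, 0], [-120, 0, -24]].
The requested entry is 20.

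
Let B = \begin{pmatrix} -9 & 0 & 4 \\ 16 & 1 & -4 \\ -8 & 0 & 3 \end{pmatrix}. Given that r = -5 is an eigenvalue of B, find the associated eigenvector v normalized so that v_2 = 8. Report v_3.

B + 5I = [[-4, 0, 4], [16, 6, -4], [-8, 0, 8]].
Solving (B + 5I)v = 0 gives the eigenspace spanned by (-4, 8, -4).
With v_2 = 8, v = (-4, 8, -4), so v_3 = -4.

-4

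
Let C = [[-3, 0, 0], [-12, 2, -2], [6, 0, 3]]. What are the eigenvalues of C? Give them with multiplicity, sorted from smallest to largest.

-3, 2, 3

Characteristic polynomial: p(μ) = μ^3 - 2μ^2 - 9μ + 18 = (μ - 3)(μ - 2)(μ + 3).
Roots (with multiplicity): -3, 2, 3.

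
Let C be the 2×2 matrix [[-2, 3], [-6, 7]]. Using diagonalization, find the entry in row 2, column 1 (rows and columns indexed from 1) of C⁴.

Characteristic polynomial: r^2 - 5r + 4 = (r - 4)(r - 1), so the eigenvalues are 1, 4.
r=1: eigenvector (-1, -1).
r=4: eigenvector (1, 2).
P = [[-1, 1], [-1, 2]], D = diag(1, 4), P⁻¹ = [[-2, 1], [-1, 1]].
C⁴ = P·diag(1, 256)·P⁻¹ = [[-254, 255], [-510, 511]].
The requested entry is -510.

-510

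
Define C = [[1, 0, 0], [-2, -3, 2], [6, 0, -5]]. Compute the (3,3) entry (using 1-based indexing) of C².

Characteristic polynomial: μ^3 + 7μ^2 + 7μ - 15 = (μ - 1)(μ + 3)(μ + 5), so the eigenvalues are -5, -3, 1.
μ=1: eigenvector (1, 0, 1).
μ=-3: eigenvector (0, 1, 0).
μ=-5: eigenvector (0, -1, 1).
P = [[1, 0, 0], [0, 1, -1], [1, 0, 1]], D = diag(1, -3, -5), P⁻¹ = [[1, 0, 0], [-1, 1, 1], [-1, 0, 1]].
C² = P·diag(1, 9, 25)·P⁻¹ = [[1, 0, 0], [16, 9, -16], [-24, 0, 25]].
The requested entry is 25.

25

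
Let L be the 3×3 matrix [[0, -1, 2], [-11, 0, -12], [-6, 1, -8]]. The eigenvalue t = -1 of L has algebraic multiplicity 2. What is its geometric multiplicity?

1

L + 1I = [[1, -1, 2], [-11, 1, -12], [-6, 1, -7]].
This matrix has rank 2, so its null space has dimension 3 − 2 = 1.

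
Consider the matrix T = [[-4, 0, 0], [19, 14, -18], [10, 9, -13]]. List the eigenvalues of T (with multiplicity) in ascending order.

-4, -4, 5

Characteristic polynomial: p(λ) = λ^3 + 3λ^2 - 24λ - 80 = (λ - 5)(λ + 4)^2.
Roots (with multiplicity): -4, -4, 5.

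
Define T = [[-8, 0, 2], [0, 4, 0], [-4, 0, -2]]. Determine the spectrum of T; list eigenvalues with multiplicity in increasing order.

-6, -4, 4

Characteristic polynomial: p(λ) = λ^3 + 6λ^2 - 16λ - 96 = (λ - 4)(λ + 4)(λ + 6).
Roots (with multiplicity): -6, -4, 4.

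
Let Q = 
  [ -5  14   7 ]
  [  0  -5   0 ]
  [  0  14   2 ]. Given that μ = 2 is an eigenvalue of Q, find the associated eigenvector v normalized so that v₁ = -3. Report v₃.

Q − 2I = [[-7, 14, 7], [0, -7, 0], [0, 14, 0]].
Solving (Q − 2I)v = 0 gives the eigenspace spanned by (-3, 0, -3).
With v₁ = -3, v = (-3, 0, -3), so v₃ = -3.

-3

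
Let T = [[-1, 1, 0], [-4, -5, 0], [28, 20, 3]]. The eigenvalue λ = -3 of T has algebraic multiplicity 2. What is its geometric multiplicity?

T + 3I = [[2, 1, 0], [-4, -2, 0], [28, 20, 6]].
This matrix has rank 2, so its null space has dimension 3 − 2 = 1.

1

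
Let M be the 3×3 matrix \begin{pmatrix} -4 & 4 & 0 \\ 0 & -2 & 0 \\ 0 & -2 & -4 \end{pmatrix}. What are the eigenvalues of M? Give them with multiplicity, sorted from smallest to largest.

Characteristic polynomial: p(λ) = λ^3 + 10λ^2 + 32λ + 32 = (λ + 2)(λ + 4)^2.
Roots (with multiplicity): -4, -4, -2.

-4, -4, -2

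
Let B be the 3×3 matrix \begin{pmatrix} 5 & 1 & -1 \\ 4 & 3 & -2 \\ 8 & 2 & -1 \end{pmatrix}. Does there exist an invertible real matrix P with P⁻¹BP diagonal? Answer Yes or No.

Characteristic polynomial: p(μ) = μ^3 - 7μ^2 + 15μ - 9 = (μ - 3)^2(μ - 1).
μ = 3 has algebraic multiplicity 2; rank(B − 3I) = 2, so geometric multiplicity = 1.
Geometric multiplicity < algebraic multiplicity, so B is not diagonalizable.

No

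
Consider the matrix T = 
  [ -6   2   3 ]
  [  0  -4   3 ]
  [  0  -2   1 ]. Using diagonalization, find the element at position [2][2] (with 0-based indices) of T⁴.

-29

Characteristic polynomial: r^3 + 9r^2 + 20r + 12 = (r + 1)(r + 2)(r + 6), so the eigenvalues are -6, -2, -1.
r=-6: eigenvector (1, 0, 0).
r=-2: eigenvector (-3, -3, -2).
r=-1: eigenvector (1, 1, 1).
P = [[1, -3, 1], [0, -3, 1], [0, -2, 1]], D = diag(-6, -2, -1), P⁻¹ = [[1, -1, 0], [0, -1, 1], [0, -2, 3]].
T⁴ = P·diag(1296, 16, 1)·P⁻¹ = [[1296, -1250, -45], [0, 46, -45], [0, 30, -29]].
The requested entry is -29.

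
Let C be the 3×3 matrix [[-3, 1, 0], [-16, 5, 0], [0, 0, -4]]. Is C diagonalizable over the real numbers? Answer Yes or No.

Characteristic polynomial: p(r) = r^3 + 2r^2 - 7r + 4 = (r - 1)^2(r + 4).
r = 1 has algebraic multiplicity 2; rank(C − 1I) = 2, so geometric multiplicity = 1.
Geometric multiplicity < algebraic multiplicity, so C is not diagonalizable.

No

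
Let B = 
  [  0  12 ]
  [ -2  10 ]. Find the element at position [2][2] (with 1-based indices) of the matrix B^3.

Characteristic polynomial: r^2 - 10r + 24 = (r - 6)(r - 4), so the eigenvalues are 4, 6.
r=4: eigenvector (3, 1).
r=6: eigenvector (2, 1).
P = [[3, 2], [1, 1]], D = diag(4, 6), P⁻¹ = [[1, -2], [-1, 3]].
B³ = P·diag(64, 216)·P⁻¹ = [[-240, 912], [-152, 520]].
The requested entry is 520.

520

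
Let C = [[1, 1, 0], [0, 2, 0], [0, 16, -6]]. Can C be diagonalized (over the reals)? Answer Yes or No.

Characteristic polynomial: p(t) = t^3 + 3t^2 - 16t + 12 = (t - 2)(t - 1)(t + 6).
All 3 eigenvalues are distinct, so C is diagonalizable.

Yes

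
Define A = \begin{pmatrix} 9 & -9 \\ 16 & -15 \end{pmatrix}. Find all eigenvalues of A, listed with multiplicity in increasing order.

-3, -3

Characteristic polynomial: p(λ) = λ^2 + 6λ + 9 = (λ + 3)^2.
Roots (with multiplicity): -3, -3.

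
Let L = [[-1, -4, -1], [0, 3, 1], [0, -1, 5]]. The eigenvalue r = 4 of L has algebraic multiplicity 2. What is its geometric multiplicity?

1

L − 4I = [[-5, -4, -1], [0, -1, 1], [0, -1, 1]].
This matrix has rank 2, so its null space has dimension 3 − 2 = 1.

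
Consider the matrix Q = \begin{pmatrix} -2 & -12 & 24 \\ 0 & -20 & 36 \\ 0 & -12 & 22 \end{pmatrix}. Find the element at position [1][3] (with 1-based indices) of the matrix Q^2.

48

Characteristic polynomial: t^3 - 12t - 16 = (t - 4)(t + 2)^2, so the eigenvalues are -2, -2, 4.
t=-2: eigenvector (1, 0, 0).
t=4: eigenvector (-2, -3, -2).
t=-2: eigenvector (2, 2, 1).
P = [[1, -2, 2], [0, -3, 2], [0, -2, 1]], D = diag(-2, 4, -2), P⁻¹ = [[1, -2, 2], [0, 1, -2], [0, 2, -3]].
Q² = P·diag(4, 16, 4)·P⁻¹ = [[4, -24, 48], [0, -32, 72], [0, -24, 52]].
The requested entry is 48.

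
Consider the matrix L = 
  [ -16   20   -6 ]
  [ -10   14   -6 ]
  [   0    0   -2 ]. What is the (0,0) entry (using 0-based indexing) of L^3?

Characteristic polynomial: λ^3 + 4λ^2 - 20λ - 48 = (λ - 4)(λ + 2)(λ + 6), so the eigenvalues are -6, -2, 4.
λ=-2: eigenvector (1, 1, 1).
λ=4: eigenvector (1, 1, 0).
λ=-6: eigenvector (2, 1, 0).
P = [[1, 1, 2], [1, 1, 1], [1, 0, 0]], D = diag(-2, 4, -6), P⁻¹ = [[0, 0, 1], [-1, 2, -1], [1, -1, 0]].
L³ = P·diag(-8, 64, -216)·P⁻¹ = [[-496, 560, -72], [-280, 344, -72], [0, 0, -8]].
The requested entry is -496.

-496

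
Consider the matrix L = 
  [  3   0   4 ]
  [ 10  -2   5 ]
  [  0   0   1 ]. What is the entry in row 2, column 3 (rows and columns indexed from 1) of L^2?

Characteristic polynomial: t^3 - 2t^2 - 5t + 6 = (t - 3)(t - 1)(t + 2), so the eigenvalues are -2, 1, 3.
t=3: eigenvector (1, 2, 0).
t=1: eigenvector (-2, -5, 1).
t=-2: eigenvector (0, 1, 0).
P = [[1, -2, 0], [2, -5, 1], [0, 1, 0]], D = diag(3, 1, -2), P⁻¹ = [[1, 0, 2], [0, 0, 1], [-2, 1, 1]].
L² = P·diag(9, 1, 4)·P⁻¹ = [[9, 0, 16], [10, 4, 35], [0, 0, 1]].
The requested entry is 35.

35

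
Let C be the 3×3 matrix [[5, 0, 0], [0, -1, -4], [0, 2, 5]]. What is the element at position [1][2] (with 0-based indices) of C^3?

-52

Characteristic polynomial: s^3 - 9s^2 + 23s - 15 = (s - 5)(s - 3)(s - 1), so the eigenvalues are 1, 3, 5.
s=3: eigenvector (0, -1, 1).
s=1: eigenvector (0, 2, -1).
s=5: eigenvector (1, 0, 0).
P = [[0, 0, 1], [-1, 2, 0], [1, -1, 0]], D = diag(3, 1, 5), P⁻¹ = [[0, 1, 2], [0, 1, 1], [1, 0, 0]].
C³ = P·diag(27, 1, 125)·P⁻¹ = [[125, 0, 0], [0, -25, -52], [0, 26, 53]].
The requested entry is -52.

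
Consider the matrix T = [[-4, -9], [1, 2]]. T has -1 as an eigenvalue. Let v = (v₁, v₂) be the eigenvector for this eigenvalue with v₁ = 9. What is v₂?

-3

T + 1I = [[-3, -9], [1, 3]].
Solving (T + 1I)v = 0 gives the eigenspace spanned by (9, -3).
With v₁ = 9, v = (9, -3), so v₂ = -3.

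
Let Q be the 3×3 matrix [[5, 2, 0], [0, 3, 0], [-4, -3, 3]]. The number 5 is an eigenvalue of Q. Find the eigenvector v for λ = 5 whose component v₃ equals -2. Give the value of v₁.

1

Q − 5I = [[0, 2, 0], [0, -2, 0], [-4, -3, -2]].
Solving (Q − 5I)v = 0 gives the eigenspace spanned by (1, 0, -2).
With v₃ = -2, v = (1, 0, -2), so v₁ = 1.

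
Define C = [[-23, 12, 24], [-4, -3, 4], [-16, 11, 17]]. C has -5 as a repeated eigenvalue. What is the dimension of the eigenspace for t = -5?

C + 5I = [[-18, 12, 24], [-4, 2, 4], [-16, 11, 22]].
This matrix has rank 2, so its null space has dimension 3 − 2 = 1.

1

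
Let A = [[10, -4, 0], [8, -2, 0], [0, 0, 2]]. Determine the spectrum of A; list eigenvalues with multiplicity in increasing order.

Characteristic polynomial: p(t) = t^3 - 10t^2 + 28t - 24 = (t - 6)(t - 2)^2.
Roots (with multiplicity): 2, 2, 6.

2, 2, 6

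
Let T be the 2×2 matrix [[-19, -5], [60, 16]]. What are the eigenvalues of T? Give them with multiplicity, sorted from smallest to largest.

Characteristic polynomial: p(s) = s^2 + 3s - 4 = (s - 1)(s + 4).
Roots (with multiplicity): -4, 1.

-4, 1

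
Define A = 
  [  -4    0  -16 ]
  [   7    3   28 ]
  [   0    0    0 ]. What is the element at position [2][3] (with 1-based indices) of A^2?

Characteristic polynomial: t^3 + t^2 - 12t = t(t - 3)(t + 4), so the eigenvalues are -4, 0, 3.
t=-4: eigenvector (1, -1, 0).
t=3: eigenvector (0, 1, 0).
t=0: eigenvector (-4, 0, 1).
P = [[1, 0, -4], [-1, 1, 0], [0, 0, 1]], D = diag(-4, 3, 0), P⁻¹ = [[1, 0, 4], [1, 1, 4], [0, 0, 1]].
A² = P·diag(16, 9, 0)·P⁻¹ = [[16, 0, 64], [-7, 9, -28], [0, 0, 0]].
The requested entry is -28.

-28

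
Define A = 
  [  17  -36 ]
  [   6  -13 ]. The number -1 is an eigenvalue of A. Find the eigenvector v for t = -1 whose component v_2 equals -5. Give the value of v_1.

A + 1I = [[18, -36], [6, -12]].
Solving (A + 1I)v = 0 gives the eigenspace spanned by (-10, -5).
With v_2 = -5, v = (-10, -5), so v_1 = -10.

-10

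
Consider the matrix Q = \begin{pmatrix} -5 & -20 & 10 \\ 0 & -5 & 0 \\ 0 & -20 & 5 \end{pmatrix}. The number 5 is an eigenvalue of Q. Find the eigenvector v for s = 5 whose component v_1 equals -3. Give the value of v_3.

-3

Q − 5I = [[-10, -20, 10], [0, -10, 0], [0, -20, 0]].
Solving (Q − 5I)v = 0 gives the eigenspace spanned by (-3, 0, -3).
With v_1 = -3, v = (-3, 0, -3), so v_3 = -3.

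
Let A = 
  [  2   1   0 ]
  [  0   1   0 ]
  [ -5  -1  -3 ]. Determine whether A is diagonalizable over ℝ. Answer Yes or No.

Yes

Characteristic polynomial: p(λ) = λ^3 - 7λ + 6 = (λ - 2)(λ - 1)(λ + 3).
All 3 eigenvalues are distinct, so A is diagonalizable.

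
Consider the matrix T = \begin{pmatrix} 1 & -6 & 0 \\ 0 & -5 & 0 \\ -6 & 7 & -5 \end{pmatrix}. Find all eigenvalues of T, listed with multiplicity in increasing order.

Characteristic polynomial: p(λ) = λ^3 + 9λ^2 + 15λ - 25 = (λ - 1)(λ + 5)^2.
Roots (with multiplicity): -5, -5, 1.

-5, -5, 1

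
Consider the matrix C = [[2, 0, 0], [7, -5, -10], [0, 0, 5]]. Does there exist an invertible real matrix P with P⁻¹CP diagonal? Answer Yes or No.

Characteristic polynomial: p(r) = r^3 - 2r^2 - 25r + 50 = (r - 5)(r - 2)(r + 5).
All 3 eigenvalues are distinct, so C is diagonalizable.

Yes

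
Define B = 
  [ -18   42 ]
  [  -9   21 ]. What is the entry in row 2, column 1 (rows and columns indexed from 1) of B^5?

Characteristic polynomial: s^2 - 3s = s(s - 3), so the eigenvalues are 0, 3.
s=3: eigenvector (2, 1).
s=0: eigenvector (7, 3).
P = [[2, 7], [1, 3]], D = diag(3, 0), P⁻¹ = [[-3, 7], [1, -2]].
B⁵ = P·diag(243, 0)·P⁻¹ = [[-1458, 3402], [-729, 1701]].
The requested entry is -729.

-729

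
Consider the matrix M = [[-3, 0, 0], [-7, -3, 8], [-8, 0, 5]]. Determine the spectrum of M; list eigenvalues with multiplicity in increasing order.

Characteristic polynomial: p(t) = t^3 + t^2 - 21t - 45 = (t - 5)(t + 3)^2.
Roots (with multiplicity): -3, -3, 5.

-3, -3, 5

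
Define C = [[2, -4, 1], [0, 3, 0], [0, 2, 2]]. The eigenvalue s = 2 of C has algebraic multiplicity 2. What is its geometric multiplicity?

1

C − 2I = [[0, -4, 1], [0, 1, 0], [0, 2, 0]].
This matrix has rank 2, so its null space has dimension 3 − 2 = 1.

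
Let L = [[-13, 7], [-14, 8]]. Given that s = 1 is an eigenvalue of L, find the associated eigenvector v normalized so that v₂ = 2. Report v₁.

L − 1I = [[-14, 7], [-14, 7]].
Solving (L − 1I)v = 0 gives the eigenspace spanned by (1, 2).
With v₂ = 2, v = (1, 2), so v₁ = 1.

1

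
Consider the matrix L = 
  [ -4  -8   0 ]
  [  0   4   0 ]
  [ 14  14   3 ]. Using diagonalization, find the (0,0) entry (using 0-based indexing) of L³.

Characteristic polynomial: s^3 - 3s^2 - 16s + 48 = (s - 4)(s - 3)(s + 4), so the eigenvalues are -4, 3, 4.
s=4: eigenvector (1, -1, 0).
s=-4: eigenvector (1, 0, -2).
s=3: eigenvector (0, 0, 1).
P = [[1, 1, 0], [-1, 0, 0], [0, -2, 1]], D = diag(4, -4, 3), P⁻¹ = [[0, -1, 0], [1, 1, 0], [2, 2, 1]].
L³ = P·diag(64, -64, 27)·P⁻¹ = [[-64, -128, 0], [0, 64, 0], [182, 182, 27]].
The requested entry is -64.

-64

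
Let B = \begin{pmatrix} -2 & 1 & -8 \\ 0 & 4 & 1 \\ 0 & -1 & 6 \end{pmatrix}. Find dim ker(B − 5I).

1

B − 5I = [[-7, 1, -8], [0, -1, 1], [0, -1, 1]].
This matrix has rank 2, so its null space has dimension 3 − 2 = 1.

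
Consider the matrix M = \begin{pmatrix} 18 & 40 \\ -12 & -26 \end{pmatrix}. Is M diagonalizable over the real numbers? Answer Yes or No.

Characteristic polynomial: p(r) = r^2 + 8r + 12 = (r + 2)(r + 6).
All 2 eigenvalues are distinct, so M is diagonalizable.

Yes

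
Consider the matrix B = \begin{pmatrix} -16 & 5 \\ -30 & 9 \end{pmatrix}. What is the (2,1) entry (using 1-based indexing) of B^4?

Characteristic polynomial: t^2 + 7t + 6 = (t + 1)(t + 6), so the eigenvalues are -6, -1.
t=-1: eigenvector (1, 3).
t=-6: eigenvector (1, 2).
P = [[1, 1], [3, 2]], D = diag(-1, -6), P⁻¹ = [[-2, 1], [3, -1]].
B⁴ = P·diag(1, 1296)·P⁻¹ = [[3886, -1295], [7770, -2589]].
The requested entry is 7770.

7770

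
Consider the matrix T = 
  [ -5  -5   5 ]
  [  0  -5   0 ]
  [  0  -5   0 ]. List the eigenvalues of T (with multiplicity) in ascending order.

Characteristic polynomial: p(r) = r^3 + 10r^2 + 25r = r(r + 5)^2.
Roots (with multiplicity): -5, -5, 0.

-5, -5, 0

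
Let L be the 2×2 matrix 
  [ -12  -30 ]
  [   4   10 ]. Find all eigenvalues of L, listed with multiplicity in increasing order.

-2, 0

Characteristic polynomial: p(λ) = λ^2 + 2λ = λ(λ + 2).
Roots (with multiplicity): -2, 0.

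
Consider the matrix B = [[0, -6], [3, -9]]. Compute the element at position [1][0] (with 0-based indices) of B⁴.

Characteristic polynomial: λ^2 + 9λ + 18 = (λ + 3)(λ + 6), so the eigenvalues are -6, -3.
λ=-3: eigenvector (2, 1).
λ=-6: eigenvector (1, 1).
P = [[2, 1], [1, 1]], D = diag(-3, -6), P⁻¹ = [[1, -1], [-1, 2]].
B⁴ = P·diag(81, 1296)·P⁻¹ = [[-1134, 2430], [-1215, 2511]].
The requested entry is -1215.

-1215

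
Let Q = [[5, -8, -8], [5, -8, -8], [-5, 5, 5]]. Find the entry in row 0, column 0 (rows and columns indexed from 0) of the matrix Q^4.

625

Characteristic polynomial: r^3 - 2r^2 - 15r = r(r - 5)(r + 3), so the eigenvalues are -3, 0, 5.
r=-3: eigenvector (1, 1, 0).
r=0: eigenvector (0, 1, -1).
r=5: eigenvector (-1, -1, 1).
P = [[1, 0, -1], [1, 1, -1], [0, -1, 1]], D = diag(-3, 0, 5), P⁻¹ = [[0, 1, 1], [-1, 1, 0], [-1, 1, 1]].
Q⁴ = P·diag(81, 0, 625)·P⁻¹ = [[625, -544, -544], [625, -544, -544], [-625, 625, 625]].
The requested entry is 625.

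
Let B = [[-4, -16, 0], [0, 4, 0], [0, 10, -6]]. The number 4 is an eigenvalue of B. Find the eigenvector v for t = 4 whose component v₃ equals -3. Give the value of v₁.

6

B − 4I = [[-8, -16, 0], [0, 0, 0], [0, 10, -10]].
Solving (B − 4I)v = 0 gives the eigenspace spanned by (6, -3, -3).
With v₃ = -3, v = (6, -3, -3), so v₁ = 6.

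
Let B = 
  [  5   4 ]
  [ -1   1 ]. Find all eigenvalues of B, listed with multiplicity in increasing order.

Characteristic polynomial: p(r) = r^2 - 6r + 9 = (r - 3)^2.
Roots (with multiplicity): 3, 3.

3, 3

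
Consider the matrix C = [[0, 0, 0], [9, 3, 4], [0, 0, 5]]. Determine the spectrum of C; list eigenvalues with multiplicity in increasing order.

0, 3, 5

Characteristic polynomial: p(λ) = λ^3 - 8λ^2 + 15λ = λ(λ - 5)(λ - 3).
Roots (with multiplicity): 0, 3, 5.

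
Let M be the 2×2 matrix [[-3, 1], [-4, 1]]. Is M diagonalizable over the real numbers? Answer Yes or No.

Characteristic polynomial: p(r) = r^2 + 2r + 1 = (r + 1)^2.
r = -1 has algebraic multiplicity 2; rank(M + 1I) = 1, so geometric multiplicity = 1.
Geometric multiplicity < algebraic multiplicity, so M is not diagonalizable.

No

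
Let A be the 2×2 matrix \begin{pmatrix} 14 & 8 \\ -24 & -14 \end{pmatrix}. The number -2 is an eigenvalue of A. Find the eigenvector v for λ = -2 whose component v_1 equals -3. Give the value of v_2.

A + 2I = [[16, 8], [-24, -12]].
Solving (A + 2I)v = 0 gives the eigenspace spanned by (-3, 6).
With v_1 = -3, v = (-3, 6), so v_2 = 6.

6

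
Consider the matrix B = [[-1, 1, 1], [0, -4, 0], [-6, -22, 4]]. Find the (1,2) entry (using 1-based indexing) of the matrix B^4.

-315

Characteristic polynomial: s^3 + s^2 - 10s + 8 = (s - 2)(s - 1)(s + 4), so the eigenvalues are -4, 1, 2.
s=1: eigenvector (1, 0, 2).
s=-4: eigenvector (-1, 1, 2).
s=2: eigenvector (1, 0, 3).
P = [[1, -1, 1], [0, 1, 0], [2, 2, 3]], D = diag(1, -4, 2), P⁻¹ = [[3, 5, -1], [0, 1, 0], [-2, -4, 1]].
B⁴ = P·diag(1, 256, 16)·P⁻¹ = [[-29, -315, 15], [0, 256, 0], [-90, 330, 46]].
The requested entry is -315.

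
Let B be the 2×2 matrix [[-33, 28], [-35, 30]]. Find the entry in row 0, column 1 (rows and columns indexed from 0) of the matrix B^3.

532

Characteristic polynomial: s^2 + 3s - 10 = (s - 2)(s + 5), so the eigenvalues are -5, 2.
s=2: eigenvector (-4, -5).
s=-5: eigenvector (1, 1).
P = [[-4, 1], [-5, 1]], D = diag(2, -5), P⁻¹ = [[1, -1], [5, -4]].
B³ = P·diag(8, -125)·P⁻¹ = [[-657, 532], [-665, 540]].
The requested entry is 532.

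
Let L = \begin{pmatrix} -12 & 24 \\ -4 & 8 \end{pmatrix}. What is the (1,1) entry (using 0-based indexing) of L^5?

2048

Characteristic polynomial: λ^2 + 4λ = λ(λ + 4), so the eigenvalues are -4, 0.
λ=-4: eigenvector (3, 1).
λ=0: eigenvector (2, 1).
P = [[3, 2], [1, 1]], D = diag(-4, 0), P⁻¹ = [[1, -2], [-1, 3]].
L⁵ = P·diag(-1024, 0)·P⁻¹ = [[-3072, 6144], [-1024, 2048]].
The requested entry is 2048.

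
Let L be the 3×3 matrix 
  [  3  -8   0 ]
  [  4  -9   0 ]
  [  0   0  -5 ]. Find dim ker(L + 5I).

2

L + 5I = [[8, -8, 0], [4, -4, 0], [0, 0, 0]].
This matrix has rank 1, so its null space has dimension 3 − 1 = 2.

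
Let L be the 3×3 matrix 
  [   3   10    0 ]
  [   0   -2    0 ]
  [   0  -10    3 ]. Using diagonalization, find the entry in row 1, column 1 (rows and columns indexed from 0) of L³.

Characteristic polynomial: t^3 - 4t^2 - 3t + 18 = (t - 3)^2(t + 2), so the eigenvalues are -2, 3, 3.
t=3: eigenvector (1, 0, -1).
t=-2: eigenvector (-2, 1, 2).
t=3: eigenvector (-1, 0, 2).
P = [[1, -2, -1], [0, 1, 0], [-1, 2, 2]], D = diag(3, -2, 3), P⁻¹ = [[2, 2, 1], [0, 1, 0], [1, 0, 1]].
L³ = P·diag(27, -8, 27)·P⁻¹ = [[27, 70, 0], [0, -8, 0], [0, -70, 27]].
The requested entry is -8.

-8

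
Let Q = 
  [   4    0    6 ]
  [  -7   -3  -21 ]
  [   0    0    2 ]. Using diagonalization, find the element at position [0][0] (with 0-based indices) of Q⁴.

Characteristic polynomial: μ^3 - 3μ^2 - 10μ + 24 = (μ - 4)(μ - 2)(μ + 3), so the eigenvalues are -3, 2, 4.
μ=4: eigenvector (1, -1, 0).
μ=-3: eigenvector (0, 1, 0).
μ=2: eigenvector (-3, 0, 1).
P = [[1, 0, -3], [-1, 1, 0], [0, 0, 1]], D = diag(4, -3, 2), P⁻¹ = [[1, 0, 3], [1, 1, 3], [0, 0, 1]].
Q⁴ = P·diag(256, 81, 16)·P⁻¹ = [[256, 0, 720], [-175, 81, -525], [0, 0, 16]].
The requested entry is 256.

256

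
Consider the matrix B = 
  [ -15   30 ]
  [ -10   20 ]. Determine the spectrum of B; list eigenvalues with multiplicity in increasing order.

Characteristic polynomial: p(t) = t^2 - 5t = t(t - 5).
Roots (with multiplicity): 0, 5.

0, 5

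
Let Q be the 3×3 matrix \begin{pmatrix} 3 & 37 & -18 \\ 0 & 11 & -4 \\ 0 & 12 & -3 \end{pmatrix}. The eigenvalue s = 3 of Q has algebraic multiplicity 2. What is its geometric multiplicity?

1

Q − 3I = [[0, 37, -18], [0, 8, -4], [0, 12, -6]].
This matrix has rank 2, so its null space has dimension 3 − 2 = 1.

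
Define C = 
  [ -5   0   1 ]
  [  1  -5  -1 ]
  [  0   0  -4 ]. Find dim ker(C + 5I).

1

C + 5I = [[0, 0, 1], [1, 0, -1], [0, 0, 1]].
This matrix has rank 2, so its null space has dimension 3 − 2 = 1.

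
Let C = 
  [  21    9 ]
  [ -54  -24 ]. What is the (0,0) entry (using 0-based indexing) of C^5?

16281

Characteristic polynomial: r^2 + 3r - 18 = (r - 3)(r + 6), so the eigenvalues are -6, 3.
r=3: eigenvector (1, -2).
r=-6: eigenvector (-1, 3).
P = [[1, -1], [-2, 3]], D = diag(3, -6), P⁻¹ = [[3, 1], [2, 1]].
C⁵ = P·diag(243, -7776)·P⁻¹ = [[16281, 8019], [-48114, -23814]].
The requested entry is 16281.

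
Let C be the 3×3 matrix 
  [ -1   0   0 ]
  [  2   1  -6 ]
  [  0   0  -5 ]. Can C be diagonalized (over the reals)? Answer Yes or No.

Characteristic polynomial: p(r) = r^3 + 5r^2 - r - 5 = (r - 1)(r + 1)(r + 5).
All 3 eigenvalues are distinct, so C is diagonalizable.

Yes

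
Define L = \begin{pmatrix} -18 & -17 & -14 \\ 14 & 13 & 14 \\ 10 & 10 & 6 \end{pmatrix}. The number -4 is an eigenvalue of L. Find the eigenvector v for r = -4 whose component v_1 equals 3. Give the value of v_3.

L + 4I = [[-14, -17, -14], [14, 17, 14], [10, 10, 10]].
Solving (L + 4I)v = 0 gives the eigenspace spanned by (3, 0, -3).
With v_1 = 3, v = (3, 0, -3), so v_3 = -3.

-3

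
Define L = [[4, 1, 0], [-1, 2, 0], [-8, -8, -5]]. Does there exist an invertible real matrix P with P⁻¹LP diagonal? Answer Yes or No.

No

Characteristic polynomial: p(μ) = μ^3 - μ^2 - 21μ + 45 = (μ - 3)^2(μ + 5).
μ = 3 has algebraic multiplicity 2; rank(L − 3I) = 2, so geometric multiplicity = 1.
Geometric multiplicity < algebraic multiplicity, so L is not diagonalizable.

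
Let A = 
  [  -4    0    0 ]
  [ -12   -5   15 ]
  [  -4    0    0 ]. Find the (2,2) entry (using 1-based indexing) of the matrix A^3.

-125

Characteristic polynomial: s^3 + 9s^2 + 20s = s(s + 4)(s + 5), so the eigenvalues are -5, -4, 0.
s=-4: eigenvector (1, 3, 1).
s=-5: eigenvector (0, 1, 0).
s=0: eigenvector (0, 3, 1).
P = [[1, 0, 0], [3, 1, 3], [1, 0, 1]], D = diag(-4, -5, 0), P⁻¹ = [[1, 0, 0], [0, 1, -3], [-1, 0, 1]].
A³ = P·diag(-64, -125, 0)·P⁻¹ = [[-64, 0, 0], [-192, -125, 375], [-64, 0, 0]].
The requested entry is -125.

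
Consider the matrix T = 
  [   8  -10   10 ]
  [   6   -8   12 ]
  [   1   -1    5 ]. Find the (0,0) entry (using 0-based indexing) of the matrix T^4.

Characteristic polynomial: μ^3 - 5μ^2 - 2μ + 24 = (μ - 4)(μ - 3)(μ + 2), so the eigenvalues are -2, 3, 4.
μ=4: eigenvector (0, 1, 1).
μ=-2: eigenvector (1, 1, 0).
μ=3: eigenvector (-2, 0, 1).
P = [[0, 1, -2], [1, 1, 0], [1, 0, 1]], D = diag(4, -2, 3), P⁻¹ = [[1, -1, 2], [-1, 2, -2], [-1, 1, -1]].
T⁴ = P·diag(256, 16, 81)·P⁻¹ = [[146, -130, 130], [240, -224, 480], [175, -175, 431]].
The requested entry is 146.

146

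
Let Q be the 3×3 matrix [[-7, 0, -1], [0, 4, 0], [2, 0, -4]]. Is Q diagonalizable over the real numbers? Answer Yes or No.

Characteristic polynomial: p(μ) = μ^3 + 7μ^2 - 14μ - 120 = (μ - 4)(μ + 5)(μ + 6).
All 3 eigenvalues are distinct, so Q is diagonalizable.

Yes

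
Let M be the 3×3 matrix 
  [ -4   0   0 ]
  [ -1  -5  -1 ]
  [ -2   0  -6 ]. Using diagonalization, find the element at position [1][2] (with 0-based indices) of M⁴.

Characteristic polynomial: t^3 + 15t^2 + 74t + 120 = (t + 4)(t + 5)(t + 6), so the eigenvalues are -6, -5, -4.
t=-4: eigenvector (1, 0, -1).
t=-5: eigenvector (0, 1, 0).
t=-6: eigenvector (0, 1, 1).
P = [[1, 0, 0], [0, 1, 1], [-1, 0, 1]], D = diag(-4, -5, -6), P⁻¹ = [[1, 0, 0], [-1, 1, -1], [1, 0, 1]].
M⁴ = P·diag(256, 625, 1296)·P⁻¹ = [[256, 0, 0], [671, 625, 671], [1040, 0, 1296]].
The requested entry is 671.

671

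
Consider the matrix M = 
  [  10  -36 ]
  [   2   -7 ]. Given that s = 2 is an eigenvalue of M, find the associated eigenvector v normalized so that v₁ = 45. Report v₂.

M − 2I = [[8, -36], [2, -9]].
Solving (M − 2I)v = 0 gives the eigenspace spanned by (45, 10).
With v₁ = 45, v = (45, 10), so v₂ = 10.

10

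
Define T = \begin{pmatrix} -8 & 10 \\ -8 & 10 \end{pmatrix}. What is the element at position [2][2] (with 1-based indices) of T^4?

Characteristic polynomial: λ^2 - 2λ = λ(λ - 2), so the eigenvalues are 0, 2.
λ=2: eigenvector (1, 1).
λ=0: eigenvector (-5, -4).
P = [[1, -5], [1, -4]], D = diag(2, 0), P⁻¹ = [[-4, 5], [-1, 1]].
T⁴ = P·diag(16, 0)·P⁻¹ = [[-64, 80], [-64, 80]].
The requested entry is 80.

80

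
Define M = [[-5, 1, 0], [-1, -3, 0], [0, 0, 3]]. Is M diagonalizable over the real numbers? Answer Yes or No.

Characteristic polynomial: p(t) = t^3 + 5t^2 - 8t - 48 = (t - 3)(t + 4)^2.
t = -4 has algebraic multiplicity 2; rank(M + 4I) = 2, so geometric multiplicity = 1.
Geometric multiplicity < algebraic multiplicity, so M is not diagonalizable.

No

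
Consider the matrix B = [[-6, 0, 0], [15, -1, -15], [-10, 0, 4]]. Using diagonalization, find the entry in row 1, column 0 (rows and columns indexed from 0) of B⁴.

Characteristic polynomial: r^3 + 3r^2 - 22r - 24 = (r - 4)(r + 1)(r + 6), so the eigenvalues are -6, -1, 4.
r=-1: eigenvector (0, 1, 0).
r=-6: eigenvector (1, 0, 1).
r=4: eigenvector (0, -3, 1).
P = [[0, 1, 0], [1, 0, -3], [0, 1, 1]], D = diag(-1, -6, 4), P⁻¹ = [[-3, 1, 3], [1, 0, 0], [-1, 0, 1]].
B⁴ = P·diag(1, 1296, 256)·P⁻¹ = [[1296, 0, 0], [765, 1, -765], [1040, 0, 256]].
The requested entry is 765.

765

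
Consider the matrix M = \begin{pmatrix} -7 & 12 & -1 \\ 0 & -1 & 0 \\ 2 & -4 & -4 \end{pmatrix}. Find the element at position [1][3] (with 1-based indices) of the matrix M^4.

Characteristic polynomial: μ^3 + 12μ^2 + 41μ + 30 = (μ + 1)(μ + 5)(μ + 6), so the eigenvalues are -6, -5, -1.
μ=-5: eigenvector (-1, 0, 2).
μ=-1: eigenvector (2, 1, 0).
μ=-6: eigenvector (-1, 0, 1).
P = [[-1, 2, -1], [0, 1, 0], [2, 0, 1]], D = diag(-5, -1, -6), P⁻¹ = [[1, -2, 1], [0, 1, 0], [-2, 4, -1]].
M⁴ = P·diag(625, 1, 1296)·P⁻¹ = [[1967, -3932, 671], [0, 1, 0], [-1342, 2684, -46]].
The requested entry is 671.

671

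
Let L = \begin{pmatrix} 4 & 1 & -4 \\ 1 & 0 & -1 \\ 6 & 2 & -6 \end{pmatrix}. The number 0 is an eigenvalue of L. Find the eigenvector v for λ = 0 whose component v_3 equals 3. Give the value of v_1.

L = [[4, 1, -4], [1, 0, -1], [6, 2, -6]].
Solving (L)v = 0 gives the eigenspace spanned by (3, 0, 3).
With v_3 = 3, v = (3, 0, 3), so v_1 = 3.

3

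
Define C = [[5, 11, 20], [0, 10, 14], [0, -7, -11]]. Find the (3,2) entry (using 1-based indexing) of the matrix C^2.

7

Characteristic polynomial: r^3 - 4r^2 - 17r + 60 = (r - 5)(r - 3)(r + 4), so the eigenvalues are -4, 3, 5.
r=3: eigenvector (-1, 2, -1).
r=5: eigenvector (1, 0, 0).
r=-4: eigenvector (-1, -1, 1).
P = [[-1, 1, -1], [2, 0, -1], [-1, 0, 1]], D = diag(3, 5, -4), P⁻¹ = [[0, 1, 1], [1, 2, 3], [0, 1, 2]].
C² = P·diag(9, 25, 16)·P⁻¹ = [[25, 25, 34], [0, 2, -14], [0, 7, 23]].
The requested entry is 7.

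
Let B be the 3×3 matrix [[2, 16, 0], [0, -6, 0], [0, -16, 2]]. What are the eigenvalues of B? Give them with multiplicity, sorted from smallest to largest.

-6, 2, 2

Characteristic polynomial: p(μ) = μ^3 + 2μ^2 - 20μ + 24 = (μ - 2)^2(μ + 6).
Roots (with multiplicity): -6, 2, 2.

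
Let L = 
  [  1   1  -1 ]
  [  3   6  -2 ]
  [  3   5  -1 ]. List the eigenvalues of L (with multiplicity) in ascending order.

Characteristic polynomial: p(λ) = λ^3 - 6λ^2 + 9λ - 4 = (λ - 4)(λ - 1)^2.
Roots (with multiplicity): 1, 1, 4.

1, 1, 4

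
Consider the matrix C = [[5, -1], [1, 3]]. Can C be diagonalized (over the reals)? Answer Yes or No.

No

Characteristic polynomial: p(r) = r^2 - 8r + 16 = (r - 4)^2.
r = 4 has algebraic multiplicity 2; rank(C − 4I) = 1, so geometric multiplicity = 1.
Geometric multiplicity < algebraic multiplicity, so C is not diagonalizable.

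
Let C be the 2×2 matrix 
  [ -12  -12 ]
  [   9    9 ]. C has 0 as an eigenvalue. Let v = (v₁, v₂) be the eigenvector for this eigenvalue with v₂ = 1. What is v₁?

-1

C = [[-12, -12], [9, 9]].
Solving (C)v = 0 gives the eigenspace spanned by (-1, 1).
With v₂ = 1, v = (-1, 1), so v₁ = -1.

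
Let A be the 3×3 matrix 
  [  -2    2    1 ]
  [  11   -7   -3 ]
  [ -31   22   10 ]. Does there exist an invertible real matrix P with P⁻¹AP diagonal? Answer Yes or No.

Characteristic polynomial: p(λ) = λ^3 - λ^2 - λ + 1 = (λ - 1)^2(λ + 1).
λ = 1 has algebraic multiplicity 2; rank(A − 1I) = 2, so geometric multiplicity = 1.
Geometric multiplicity < algebraic multiplicity, so A is not diagonalizable.

No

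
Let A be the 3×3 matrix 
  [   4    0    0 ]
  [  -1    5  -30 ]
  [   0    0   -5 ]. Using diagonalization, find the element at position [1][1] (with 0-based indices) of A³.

Characteristic polynomial: s^3 - 4s^2 - 25s + 100 = (s - 5)(s - 4)(s + 5), so the eigenvalues are -5, 4, 5.
s=5: eigenvector (0, 1, 0).
s=4: eigenvector (1, 1, 0).
s=-5: eigenvector (0, 3, 1).
P = [[0, 1, 0], [1, 1, 3], [0, 0, 1]], D = diag(5, 4, -5), P⁻¹ = [[-1, 1, -3], [1, 0, 0], [0, 0, 1]].
A³ = P·diag(125, 64, -125)·P⁻¹ = [[64, 0, 0], [-61, 125, -750], [0, 0, -125]].
The requested entry is 125.

125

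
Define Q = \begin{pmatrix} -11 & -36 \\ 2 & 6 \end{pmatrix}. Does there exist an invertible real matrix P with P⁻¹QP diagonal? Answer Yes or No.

Characteristic polynomial: p(t) = t^2 + 5t + 6 = (t + 2)(t + 3).
All 2 eigenvalues are distinct, so Q is diagonalizable.

Yes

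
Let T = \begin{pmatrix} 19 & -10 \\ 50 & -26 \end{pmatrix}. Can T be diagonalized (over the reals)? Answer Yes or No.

Yes

Characteristic polynomial: p(s) = s^2 + 7s + 6 = (s + 1)(s + 6).
All 2 eigenvalues are distinct, so T is diagonalizable.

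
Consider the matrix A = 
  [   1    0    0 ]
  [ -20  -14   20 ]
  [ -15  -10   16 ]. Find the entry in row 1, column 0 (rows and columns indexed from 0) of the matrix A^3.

Characteristic polynomial: t^3 - 3t^2 - 22t + 24 = (t - 6)(t - 1)(t + 4), so the eigenvalues are -4, 1, 6.
t=1: eigenvector (1, 0, 1).
t=6: eigenvector (0, 1, 1).
t=-4: eigenvector (0, -2, -1).
P = [[1, 0, 0], [0, 1, -2], [1, 1, -1]], D = diag(1, 6, -4), P⁻¹ = [[1, 0, 0], [-2, -1, 2], [-1, -1, 1]].
A³ = P·diag(1, 216, -64)·P⁻¹ = [[1, 0, 0], [-560, -344, 560], [-495, -280, 496]].
The requested entry is -560.

-560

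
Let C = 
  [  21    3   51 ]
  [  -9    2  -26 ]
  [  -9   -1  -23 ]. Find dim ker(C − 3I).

C − 3I = [[18, 3, 51], [-9, -1, -26], [-9, -1, -26]].
This matrix has rank 2, so its null space has dimension 3 − 2 = 1.

1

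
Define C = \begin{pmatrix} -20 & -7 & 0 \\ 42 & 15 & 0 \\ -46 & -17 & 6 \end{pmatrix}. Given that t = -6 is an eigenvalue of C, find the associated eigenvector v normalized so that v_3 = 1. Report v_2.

C + 6I = [[-14, -7, 0], [42, 21, 0], [-46, -17, 12]].
Solving (C + 6I)v = 0 gives the eigenspace spanned by (1, -2, 1).
With v_3 = 1, v = (1, -2, 1), so v_2 = -2.

-2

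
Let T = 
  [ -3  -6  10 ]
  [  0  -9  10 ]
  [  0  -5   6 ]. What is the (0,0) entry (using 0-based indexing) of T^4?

81

Characteristic polynomial: r^3 + 6r^2 + 5r - 12 = (r - 1)(r + 3)(r + 4), so the eigenvalues are -4, -3, 1.
r=-3: eigenvector (1, 0, 0).
r=-4: eigenvector (2, 2, 1).
r=1: eigenvector (1, 1, 1).
P = [[1, 2, 1], [0, 2, 1], [0, 1, 1]], D = diag(-3, -4, 1), P⁻¹ = [[1, -1, 0], [0, 1, -1], [0, -1, 2]].
T⁴ = P·diag(81, 256, 1)·P⁻¹ = [[81, 430, -510], [0, 511, -510], [0, 255, -254]].
The requested entry is 81.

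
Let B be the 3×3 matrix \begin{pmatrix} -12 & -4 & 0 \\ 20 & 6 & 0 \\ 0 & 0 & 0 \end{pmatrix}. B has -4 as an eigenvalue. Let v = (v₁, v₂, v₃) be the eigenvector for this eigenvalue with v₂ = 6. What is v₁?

B + 4I = [[-8, -4, 0], [20, 10, 0], [0, 0, 4]].
Solving (B + 4I)v = 0 gives the eigenspace spanned by (-3, 6, 0).
With v₂ = 6, v = (-3, 6, 0), so v₁ = -3.

-3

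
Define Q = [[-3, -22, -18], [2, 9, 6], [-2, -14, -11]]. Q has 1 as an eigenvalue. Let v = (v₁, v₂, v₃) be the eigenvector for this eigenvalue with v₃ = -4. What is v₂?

Q − 1I = [[-4, -22, -18], [2, 8, 6], [-2, -14, -12]].
Solving (Q − 1I)v = 0 gives the eigenspace spanned by (-4, 4, -4).
With v₃ = -4, v = (-4, 4, -4), so v₂ = 4.

4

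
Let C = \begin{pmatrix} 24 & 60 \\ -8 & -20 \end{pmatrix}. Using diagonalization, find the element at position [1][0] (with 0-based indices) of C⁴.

-512

Characteristic polynomial: λ^2 - 4λ = λ(λ - 4), so the eigenvalues are 0, 4.
λ=0: eigenvector (5, -2).
λ=4: eigenvector (3, -1).
P = [[5, 3], [-2, -1]], D = diag(0, 4), P⁻¹ = [[-1, -3], [2, 5]].
C⁴ = P·diag(0, 256)·P⁻¹ = [[1536, 3840], [-512, -1280]].
The requested entry is -512.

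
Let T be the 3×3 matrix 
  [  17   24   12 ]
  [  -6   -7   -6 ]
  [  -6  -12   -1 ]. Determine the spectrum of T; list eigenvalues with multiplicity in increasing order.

Characteristic polynomial: p(λ) = λ^3 - 9λ^2 + 15λ + 25 = (λ - 5)^2(λ + 1).
Roots (with multiplicity): -1, 5, 5.

-1, 5, 5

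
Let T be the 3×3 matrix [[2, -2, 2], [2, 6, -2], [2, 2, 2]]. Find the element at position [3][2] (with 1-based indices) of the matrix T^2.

12

Characteristic polynomial: r^3 - 10r^2 + 32r - 32 = (r - 4)^2(r - 2), so the eigenvalues are 2, 4, 4.
r=4: eigenvector (0, 1, 1).
r=2: eigenvector (1, -1, -1).
r=4: eigenvector (1, 0, 1).
P = [[0, 1, 1], [1, -1, 0], [1, -1, 1]], D = diag(4, 2, 4), P⁻¹ = [[1, 2, -1], [1, 1, -1], [0, -1, 1]].
T² = P·diag(16, 4, 16)·P⁻¹ = [[4, -12, 12], [12, 28, -12], [12, 12, 4]].
The requested entry is 12.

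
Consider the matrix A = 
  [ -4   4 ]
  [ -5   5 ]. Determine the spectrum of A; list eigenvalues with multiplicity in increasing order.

Characteristic polynomial: p(λ) = λ^2 - λ = λ(λ - 1).
Roots (with multiplicity): 0, 1.

0, 1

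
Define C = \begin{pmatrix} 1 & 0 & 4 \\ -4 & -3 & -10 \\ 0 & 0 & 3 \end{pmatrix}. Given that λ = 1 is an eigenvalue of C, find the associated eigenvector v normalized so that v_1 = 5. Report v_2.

-5

C − 1I = [[0, 0, 4], [-4, -4, -10], [0, 0, 2]].
Solving (C − 1I)v = 0 gives the eigenspace spanned by (5, -5, 0).
With v_1 = 5, v = (5, -5, 0), so v_2 = -5.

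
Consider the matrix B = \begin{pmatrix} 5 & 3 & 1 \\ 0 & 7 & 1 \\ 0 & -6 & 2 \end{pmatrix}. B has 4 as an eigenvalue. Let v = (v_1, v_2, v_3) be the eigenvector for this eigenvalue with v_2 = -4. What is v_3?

B − 4I = [[1, 3, 1], [0, 3, 1], [0, -6, -2]].
Solving (B − 4I)v = 0 gives the eigenspace spanned by (0, -4, 12).
With v_2 = -4, v = (0, -4, 12), so v_3 = 12.

12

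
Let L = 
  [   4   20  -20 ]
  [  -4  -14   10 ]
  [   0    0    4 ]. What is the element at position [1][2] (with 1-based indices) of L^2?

-200

Characteristic polynomial: λ^3 + 6λ^2 - 16λ - 96 = (λ - 4)(λ + 4)(λ + 6), so the eigenvalues are -6, -4, 4.
λ=-6: eigenvector (-2, 1, 0).
λ=-4: eigenvector (5, -2, 0).
λ=4: eigenvector (-2, 1, 1).
P = [[-2, 5, -2], [1, -2, 1], [0, 0, 1]], D = diag(-6, -4, 4), P⁻¹ = [[2, 5, -1], [1, 2, 0], [0, 0, 1]].
L² = P·diag(36, 16, 16)·P⁻¹ = [[-64, -200, 40], [40, 116, -20], [0, 0, 16]].
The requested entry is -200.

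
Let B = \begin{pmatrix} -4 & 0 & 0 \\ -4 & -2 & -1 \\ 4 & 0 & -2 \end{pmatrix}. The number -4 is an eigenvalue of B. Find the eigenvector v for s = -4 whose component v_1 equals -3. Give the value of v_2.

-3

B + 4I = [[0, 0, 0], [-4, 2, -1], [4, 0, 2]].
Solving (B + 4I)v = 0 gives the eigenspace spanned by (-3, -3, 6).
With v_1 = -3, v = (-3, -3, 6), so v_2 = -3.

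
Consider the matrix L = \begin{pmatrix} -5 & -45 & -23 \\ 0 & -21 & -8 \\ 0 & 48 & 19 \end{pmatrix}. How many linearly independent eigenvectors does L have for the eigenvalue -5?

L + 5I = [[0, -45, -23], [0, -16, -8], [0, 48, 24]].
This matrix has rank 2, so its null space has dimension 3 − 2 = 1.

1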